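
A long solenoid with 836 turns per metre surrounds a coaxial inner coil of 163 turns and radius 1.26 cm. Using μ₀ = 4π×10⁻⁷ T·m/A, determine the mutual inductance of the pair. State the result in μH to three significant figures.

M ≈ 85.4 μH

The outer solenoid produces a uniform field B₁ = μ₀n₁I₁ across the inner coil,
so the flux linkage is N₂Φ = N₂B₁A₂ = μ₀n₁N₂A₂·I₁, giving M = μ₀n₁N₂A₂.
A₂ = πr² = π(1.260×10^-2 m)² = 4.988×10^-4 m².
M = (4π×10⁻⁷)(836)(163)(4.988×10^-4) = 8.541×10^-5 H.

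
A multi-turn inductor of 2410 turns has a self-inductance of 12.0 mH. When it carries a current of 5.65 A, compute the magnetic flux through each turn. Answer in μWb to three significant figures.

From L = NΦ_B/I, the flux per turn is Φ_B = LI/N.
Φ_B = (1.200×10^-2 H)(5.65 A)/2410 = 2.813×10^-5 Wb.

Φ_B ≈ 28.1 μWb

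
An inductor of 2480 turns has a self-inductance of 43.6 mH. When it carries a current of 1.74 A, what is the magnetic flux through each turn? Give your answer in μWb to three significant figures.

From L = NΦ_B/I, the flux per turn is Φ_B = LI/N.
Φ_B = (4.360×10^-2 H)(1.74 A)/2480 = 3.059×10^-5 Wb.

Φ_B ≈ 30.6 μWb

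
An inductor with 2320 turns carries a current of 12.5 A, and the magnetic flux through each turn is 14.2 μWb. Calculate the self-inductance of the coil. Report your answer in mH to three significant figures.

L ≈ 2.64 mH

Self-inductance is defined by L = NΦ_B/I (flux linkage over current).
L = (2320)(1.420×10^-5 Wb)/(12.5 A) = 2.636×10^-3 H.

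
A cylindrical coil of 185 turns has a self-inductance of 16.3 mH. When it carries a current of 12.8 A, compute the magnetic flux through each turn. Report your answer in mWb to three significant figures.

From L = NΦ_B/I, the flux per turn is Φ_B = LI/N.
Φ_B = (1.630×10^-2 H)(12.8 A)/185 = 1.128×10^-3 Wb.

Φ_B ≈ 1.13 mWb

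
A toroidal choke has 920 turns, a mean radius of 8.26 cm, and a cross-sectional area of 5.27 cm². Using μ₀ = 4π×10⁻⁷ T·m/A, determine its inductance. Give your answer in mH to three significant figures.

For a thin toroid, L = μ₀N²A/(2πR).
L = (4π×10⁻⁷)(920)²(5.270×10^-4) / (2π×8.260×10^-2 m) = 1.080×10^-3 H.

L ≈ 1.08 mH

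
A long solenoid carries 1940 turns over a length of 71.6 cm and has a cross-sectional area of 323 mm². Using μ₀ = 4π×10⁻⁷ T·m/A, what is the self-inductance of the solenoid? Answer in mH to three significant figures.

A = 323 mm² = 3.230×10^-4 m².
For a long solenoid, L = μ₀N²A/ℓ.
L = (4π×10⁻⁷)(1940)²(3.230×10^-4)/(0.716 m) = 2.134×10^-3 H.

L ≈ 2.13 mH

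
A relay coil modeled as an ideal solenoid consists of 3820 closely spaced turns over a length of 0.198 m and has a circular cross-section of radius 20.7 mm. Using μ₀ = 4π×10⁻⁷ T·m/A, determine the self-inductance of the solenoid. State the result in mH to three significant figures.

L ≈ 125 mH

A = πr² = π(2.070×10^-2 m)² = 1.346×10^-3 m².
For a long solenoid, L = μ₀N²A/ℓ.
L = (4π×10⁻⁷)(3820)²(1.346×10^-3)/(0.198 m) = 0.1247 H.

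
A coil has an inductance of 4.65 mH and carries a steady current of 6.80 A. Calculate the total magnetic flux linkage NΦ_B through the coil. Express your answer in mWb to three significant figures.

NΦ_B ≈ 31.6 mWb

From L = NΦ_B/I, the flux linkage is NΦ_B = LI.
NΦ_B = (4.650×10^-3 H)(6.80 A) = 3.162×10^-2 Wb.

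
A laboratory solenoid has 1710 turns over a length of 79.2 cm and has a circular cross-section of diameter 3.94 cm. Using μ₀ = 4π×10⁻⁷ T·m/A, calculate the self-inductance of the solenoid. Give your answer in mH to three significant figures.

A = π(d/2)² = π(1.970×10^-2 m)² = 1.219×10^-3 m².
For a long solenoid, L = μ₀N²A/ℓ.
L = (4π×10⁻⁷)(1710)²(1.219×10^-3)/(0.792 m) = 5.657×10^-3 H.

L ≈ 5.66 mH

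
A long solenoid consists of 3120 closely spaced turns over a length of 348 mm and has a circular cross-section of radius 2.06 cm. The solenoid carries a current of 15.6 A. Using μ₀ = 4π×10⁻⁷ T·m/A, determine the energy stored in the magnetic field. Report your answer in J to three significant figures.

A = πr² = π(2.060×10^-2 m)² = 1.333×10^-3 m².
L = μ₀N²A/ℓ = (4π×10⁻⁷)(3120)²(1.333×10^-3)/(0.348) = 4.686×10^-2 H.
U = ½LI² = ½(4.686×10^-2)(15.6)² = 5.702 J.

U ≈ 5.70 J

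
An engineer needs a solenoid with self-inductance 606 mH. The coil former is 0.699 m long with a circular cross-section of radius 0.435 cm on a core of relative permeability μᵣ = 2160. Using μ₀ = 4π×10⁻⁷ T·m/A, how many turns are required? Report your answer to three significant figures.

A = πr² = π(4.350×10^-3 m)² = 5.9447×10^-5 m².
From L = μ₀μᵣN²A/ℓ, N = √(Lℓ / (μ₀μᵣA)).
N = √[(0.606)(0.699) / ((4π×10⁻⁷)(2160)×5.9447×10^-5)] = √(2.625×10^6) ≈ 1620.2.

N ≈ 1620 turns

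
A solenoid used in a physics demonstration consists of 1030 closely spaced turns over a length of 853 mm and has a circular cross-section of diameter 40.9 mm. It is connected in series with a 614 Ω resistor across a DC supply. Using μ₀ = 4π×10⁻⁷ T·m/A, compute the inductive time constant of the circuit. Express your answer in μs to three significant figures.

τ ≈ 3.34 μs

A = π(d/2)² = π(2.045×10^-2 m)² = 1.314×10^-3 m².
L = μ₀N²A/ℓ = (4π×10⁻⁷)(1030)²(1.314×10^-3)/(0.853) = 2.053×10^-3 H.
τ = L/R = (2.053×10^-3)/(614) = 3.344×10^-6 s.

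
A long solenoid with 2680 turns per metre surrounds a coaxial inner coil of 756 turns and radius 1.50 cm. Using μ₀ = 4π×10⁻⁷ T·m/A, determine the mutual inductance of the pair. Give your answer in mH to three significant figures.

M ≈ 1.80 mH

The outer solenoid produces a uniform field B₁ = μ₀n₁I₁ across the inner coil,
so the flux linkage is N₂Φ = N₂B₁A₂ = μ₀n₁N₂A₂·I₁, giving M = μ₀n₁N₂A₂.
A₂ = πr² = π(1.500×10^-2 m)² = 7.069×10^-4 m².
M = (4π×10⁻⁷)(2680)(756)(7.069×10^-4) = 1.800×10^-3 H.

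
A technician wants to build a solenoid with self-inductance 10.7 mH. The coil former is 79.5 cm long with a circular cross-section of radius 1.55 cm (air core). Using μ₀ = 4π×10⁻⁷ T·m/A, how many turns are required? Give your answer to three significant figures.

N ≈ 2990 turns

A = πr² = π(1.550×10^-2 m)² = 7.548×10^-4 m².
From L = μ₀N²A/ℓ, N = √(Lℓ / (μ₀A)).
N = √[(1.070×10^-2)(0.795) / ((4π×10⁻⁷)×7.548×10^-4)] = √(8.969×10^6) ≈ 2994.8.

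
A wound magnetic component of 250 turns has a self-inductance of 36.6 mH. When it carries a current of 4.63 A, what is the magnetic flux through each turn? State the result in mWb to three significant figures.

From L = NΦ_B/I, the flux per turn is Φ_B = LI/N.
Φ_B = (3.660×10^-2 H)(4.63 A)/250 = 6.778×10^-4 Wb.

Φ_B ≈ 0.678 mWb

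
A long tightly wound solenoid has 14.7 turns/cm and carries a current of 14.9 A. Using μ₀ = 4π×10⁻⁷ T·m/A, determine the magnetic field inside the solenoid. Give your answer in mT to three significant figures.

Inside a long solenoid, B = μ₀nI.
B = (4π×10⁻⁷)(1.470×10^3 m⁻¹)(14.9 A) = 2.752×10^-2 T.

B ≈ 27.5 mT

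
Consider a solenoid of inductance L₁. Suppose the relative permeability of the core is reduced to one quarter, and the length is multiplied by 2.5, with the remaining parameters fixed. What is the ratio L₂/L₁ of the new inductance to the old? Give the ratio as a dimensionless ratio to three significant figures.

L₂/L₁ = 0.100

For a solenoid, L ∝ μᵣN²A/ℓ.
L₂/L₁ = (0.25) × (2.5)^-1 = 0.100.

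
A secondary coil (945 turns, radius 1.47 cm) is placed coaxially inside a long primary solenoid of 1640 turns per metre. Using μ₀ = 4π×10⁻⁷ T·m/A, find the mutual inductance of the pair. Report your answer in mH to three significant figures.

M ≈ 1.32 mH

The outer solenoid produces a uniform field B₁ = μ₀n₁I₁ across the inner coil,
so the flux linkage is N₂Φ = N₂B₁A₂ = μ₀n₁N₂A₂·I₁, giving M = μ₀n₁N₂A₂.
A₂ = πr² = π(1.470×10^-2 m)² = 6.789×10^-4 m².
M = (4π×10⁻⁷)(1640)(945)(6.789×10^-4) = 1.322×10^-3 H.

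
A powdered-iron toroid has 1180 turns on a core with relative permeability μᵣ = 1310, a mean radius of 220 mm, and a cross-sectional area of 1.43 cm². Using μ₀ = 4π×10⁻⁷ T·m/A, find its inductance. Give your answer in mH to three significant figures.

For a thin toroid, L = μ₀μᵣN²A/(2πR).
L = (4π×10⁻⁷)(1310)(1180)²(1.430×10^-4) / (2π×0.22 m) = 0.2371 H.

L ≈ 237 mH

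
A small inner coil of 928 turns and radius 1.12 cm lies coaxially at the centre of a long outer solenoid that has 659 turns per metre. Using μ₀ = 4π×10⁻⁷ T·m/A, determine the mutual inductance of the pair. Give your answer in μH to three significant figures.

M ≈ 303 μH

The outer solenoid produces a uniform field B₁ = μ₀n₁I₁ across the inner coil,
so the flux linkage is N₂Φ = N₂B₁A₂ = μ₀n₁N₂A₂·I₁, giving M = μ₀n₁N₂A₂.
A₂ = πr² = π(1.120×10^-2 m)² = 3.941×10^-4 m².
M = (4π×10⁻⁷)(659)(928)(3.941×10^-4) = 3.029×10^-4 H.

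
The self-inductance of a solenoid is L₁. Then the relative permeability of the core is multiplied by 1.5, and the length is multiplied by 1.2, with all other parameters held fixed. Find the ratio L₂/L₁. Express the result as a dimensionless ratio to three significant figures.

For a solenoid, L ∝ μᵣN²A/ℓ.
L₂/L₁ = (1.5) × (1.2)^-1 = 1.25.

L₂/L₁ = 1.25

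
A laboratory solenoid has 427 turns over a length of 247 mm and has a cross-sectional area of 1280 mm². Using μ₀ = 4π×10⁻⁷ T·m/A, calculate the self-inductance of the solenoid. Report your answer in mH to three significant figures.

L ≈ 1.19 mH

A = 1280 mm² = 1.280×10^-3 m².
For a long solenoid, L = μ₀N²A/ℓ.
L = (4π×10⁻⁷)(427)²(1.280×10^-3)/(0.247 m) = 1.187×10^-3 H.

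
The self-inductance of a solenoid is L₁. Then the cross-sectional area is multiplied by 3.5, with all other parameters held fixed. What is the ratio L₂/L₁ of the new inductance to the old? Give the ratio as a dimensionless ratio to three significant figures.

For a solenoid, L ∝ μᵣN²A/ℓ.
L₂/L₁ = (3.5) = 3.50.

L₂/L₁ = 3.50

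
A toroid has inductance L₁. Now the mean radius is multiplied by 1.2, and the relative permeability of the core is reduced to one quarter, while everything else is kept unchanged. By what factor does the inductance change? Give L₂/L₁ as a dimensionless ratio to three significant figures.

For a toroid, L ∝ μᵣN²A/R.
L₂/L₁ = (1.2)^-1 × (0.25) = 0.208.

L₂/L₁ = 0.208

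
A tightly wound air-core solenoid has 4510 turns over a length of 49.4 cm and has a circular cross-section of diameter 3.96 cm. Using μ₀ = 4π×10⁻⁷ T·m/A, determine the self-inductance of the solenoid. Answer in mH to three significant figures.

A = π(d/2)² = π(1.980×10^-2 m)² = 1.232×10^-3 m².
For a long solenoid, L = μ₀N²A/ℓ.
L = (4π×10⁻⁷)(4510)²(1.232×10^-3)/(0.494 m) = 6.373×10^-2 H.

L ≈ 63.7 mH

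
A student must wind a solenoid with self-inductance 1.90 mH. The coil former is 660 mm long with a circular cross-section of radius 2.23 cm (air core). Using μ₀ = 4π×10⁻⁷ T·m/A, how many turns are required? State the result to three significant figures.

A = πr² = π(2.230×10^-2 m)² = 1.562×10^-3 m².
From L = μ₀N²A/ℓ, N = √(Lℓ / (μ₀A)).
N = √[(1.900×10^-3)(0.66) / ((4π×10⁻⁷)×1.562×10^-3)] = √(6.387×10^5) ≈ 799.2.

N ≈ 799 turns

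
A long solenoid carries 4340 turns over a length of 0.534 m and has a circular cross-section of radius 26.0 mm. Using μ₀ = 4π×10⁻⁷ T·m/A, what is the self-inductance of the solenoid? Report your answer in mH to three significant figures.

L ≈ 94.1 mH

A = πr² = π(2.600×10^-2 m)² = 2.124×10^-3 m².
For a long solenoid, L = μ₀N²A/ℓ.
L = (4π×10⁻⁷)(4340)²(2.124×10^-3)/(0.534 m) = 9.413×10^-2 H.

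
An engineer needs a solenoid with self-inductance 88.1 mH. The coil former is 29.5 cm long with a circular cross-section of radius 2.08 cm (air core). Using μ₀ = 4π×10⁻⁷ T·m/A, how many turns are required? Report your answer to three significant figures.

A = πr² = π(2.080×10^-2 m)² = 1.359×10^-3 m².
From L = μ₀N²A/ℓ, N = √(Lℓ / (μ₀A)).
N = √[(8.810×10^-2)(0.295) / ((4π×10⁻⁷)×1.359×10^-3)] = √(1.522×10^7) ≈ 3900.8.

N ≈ 3900 turns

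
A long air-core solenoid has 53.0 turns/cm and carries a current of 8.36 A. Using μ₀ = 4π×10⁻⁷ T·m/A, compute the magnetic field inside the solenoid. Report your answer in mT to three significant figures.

B ≈ 55.7 mT

Inside a long solenoid, B = μ₀nI.
B = (4π×10⁻⁷)(5.300×10^3 m⁻¹)(8.36 A) = 5.568×10^-2 T.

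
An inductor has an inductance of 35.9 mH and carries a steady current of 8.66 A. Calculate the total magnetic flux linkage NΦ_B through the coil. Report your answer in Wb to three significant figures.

NΦ_B ≈ 0.311 Wb

From L = NΦ_B/I, the flux linkage is NΦ_B = LI.
NΦ_B = (3.590×10^-2 H)(8.66 A) = 0.3109 Wb.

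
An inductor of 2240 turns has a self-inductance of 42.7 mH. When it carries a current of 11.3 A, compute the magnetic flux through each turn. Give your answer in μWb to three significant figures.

From L = NΦ_B/I, the flux per turn is Φ_B = LI/N.
Φ_B = (4.270×10^-2 H)(11.3 A)/2240 = 2.154×10^-4 Wb.

Φ_B ≈ 215 μWb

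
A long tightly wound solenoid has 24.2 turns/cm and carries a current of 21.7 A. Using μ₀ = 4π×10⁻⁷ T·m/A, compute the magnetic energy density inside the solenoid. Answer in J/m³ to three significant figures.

B = μ₀nI = (4π×10⁻⁷)(2.420×10^3)(21.7) = 6.599×10^-2 T.
u = B²/(2μ₀) = (6.599×10^-2)²/(2×4π×10⁻⁷) = 1.733×10^3 J/m³.

u ≈ 1730 J/m³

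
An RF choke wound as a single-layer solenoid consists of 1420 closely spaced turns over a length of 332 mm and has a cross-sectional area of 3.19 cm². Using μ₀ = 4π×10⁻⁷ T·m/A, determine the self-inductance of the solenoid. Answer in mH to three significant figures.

A = 3.19 cm² = 3.190×10^-4 m².
For a long solenoid, L = μ₀N²A/ℓ.
L = (4π×10⁻⁷)(1420)²(3.190×10^-4)/(0.332 m) = 2.4347×10^-3 H.

L ≈ 2.43 mH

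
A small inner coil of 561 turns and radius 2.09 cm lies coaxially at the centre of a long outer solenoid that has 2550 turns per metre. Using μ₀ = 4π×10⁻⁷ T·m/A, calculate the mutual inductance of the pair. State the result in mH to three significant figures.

M ≈ 2.47 mH

The outer solenoid produces a uniform field B₁ = μ₀n₁I₁ across the inner coil,
so the flux linkage is N₂Φ = N₂B₁A₂ = μ₀n₁N₂A₂·I₁, giving M = μ₀n₁N₂A₂.
A₂ = πr² = π(2.090×10^-2 m)² = 1.372×10^-3 m².
M = (4π×10⁻⁷)(2550)(561)(1.372×10^-3) = 2.467×10^-3 H.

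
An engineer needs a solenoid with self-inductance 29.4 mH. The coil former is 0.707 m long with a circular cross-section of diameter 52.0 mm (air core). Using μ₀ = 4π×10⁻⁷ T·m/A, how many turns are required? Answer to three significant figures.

A = π(d/2)² = π(2.600×10^-2 m)² = 2.124×10^-3 m².
From L = μ₀N²A/ℓ, N = √(Lℓ / (μ₀A)).
N = √[(2.940×10^-2)(0.707) / ((4π×10⁻⁷)×2.124×10^-3)] = √(7.789×10^6) ≈ 2790.8.

N ≈ 2790 turns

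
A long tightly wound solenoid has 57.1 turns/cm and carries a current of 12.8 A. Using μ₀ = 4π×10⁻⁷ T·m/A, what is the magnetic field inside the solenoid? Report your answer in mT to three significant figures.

B ≈ 91.8 mT

Inside a long solenoid, B = μ₀nI.
B = (4π×10⁻⁷)(5.710×10^3 m⁻¹)(12.8 A) = 9.1845×10^-2 T.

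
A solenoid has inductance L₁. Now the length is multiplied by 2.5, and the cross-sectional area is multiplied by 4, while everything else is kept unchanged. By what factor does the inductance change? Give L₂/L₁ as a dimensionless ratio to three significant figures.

For a solenoid, L ∝ μᵣN²A/ℓ.
L₂/L₁ = (2.5)^-1 × (4) = 1.60.

L₂/L₁ = 1.60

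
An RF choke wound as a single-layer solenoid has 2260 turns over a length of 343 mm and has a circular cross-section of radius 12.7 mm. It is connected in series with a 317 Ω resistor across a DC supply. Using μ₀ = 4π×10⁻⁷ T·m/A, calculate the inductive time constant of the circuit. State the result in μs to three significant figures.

τ ≈ 29.9 μs

A = πr² = π(1.270×10^-2 m)² = 5.067×10^-4 m².
L = μ₀N²A/ℓ = (4π×10⁻⁷)(2260)²(5.067×10^-4)/(0.343) = 9.482×10^-3 H.
τ = L/R = (9.482×10^-3)/(317) = 2.991×10^-5 s.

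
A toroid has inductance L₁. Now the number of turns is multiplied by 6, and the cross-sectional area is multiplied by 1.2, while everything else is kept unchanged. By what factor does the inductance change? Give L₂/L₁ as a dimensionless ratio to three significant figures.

L₂/L₁ = 43.2

For a toroid, L ∝ μᵣN²A/R.
L₂/L₁ = (6)^2 × (1.2) = 43.2.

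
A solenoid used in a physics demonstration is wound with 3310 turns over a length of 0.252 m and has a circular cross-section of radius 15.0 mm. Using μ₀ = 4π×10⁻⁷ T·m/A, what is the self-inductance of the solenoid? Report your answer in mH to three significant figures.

A = πr² = π(1.500×10^-2 m)² = 7.069×10^-4 m².
For a long solenoid, L = μ₀N²A/ℓ.
L = (4π×10⁻⁷)(3310)²(7.069×10^-4)/(0.252 m) = 3.862×10^-2 H.

L ≈ 38.6 mH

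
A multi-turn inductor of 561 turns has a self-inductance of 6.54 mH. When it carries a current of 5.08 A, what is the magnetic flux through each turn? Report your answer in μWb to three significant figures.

From L = NΦ_B/I, the flux per turn is Φ_B = LI/N.
Φ_B = (6.540×10^-3 H)(5.08 A)/561 = 5.922×10^-5 Wb.

Φ_B ≈ 59.2 μWb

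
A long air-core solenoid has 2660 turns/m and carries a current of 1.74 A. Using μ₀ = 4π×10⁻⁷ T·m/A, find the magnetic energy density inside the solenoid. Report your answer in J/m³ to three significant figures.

u ≈ 13.5 J/m³

B = μ₀nI = (4π×10⁻⁷)(2.660×10^3)(1.74) = 5.816×10^-3 T.
u = B²/(2μ₀) = (5.816×10^-3)²/(2×4π×10⁻⁷) = 13.46 J/m³.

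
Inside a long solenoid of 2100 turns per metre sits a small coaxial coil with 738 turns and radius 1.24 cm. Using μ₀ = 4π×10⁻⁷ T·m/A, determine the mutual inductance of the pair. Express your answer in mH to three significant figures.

M ≈ 0.941 mH

The outer solenoid produces a uniform field B₁ = μ₀n₁I₁ across the inner coil,
so the flux linkage is N₂Φ = N₂B₁A₂ = μ₀n₁N₂A₂·I₁, giving M = μ₀n₁N₂A₂.
A₂ = πr² = π(1.240×10^-2 m)² = 4.831×10^-4 m².
M = (4π×10⁻⁷)(2100)(738)(4.831×10^-4) = 9.408×10^-4 H.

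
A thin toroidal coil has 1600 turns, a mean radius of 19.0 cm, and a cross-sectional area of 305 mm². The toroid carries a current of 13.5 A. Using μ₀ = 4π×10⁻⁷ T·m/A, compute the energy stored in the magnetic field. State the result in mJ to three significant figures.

L = μ₀N²A/(2πR) = (4π×10⁻⁷)(1600)²(3.050×10^-4)/(2π×0.19) = 8.219×10^-4 H.
U = ½LI² = ½(8.219×10^-4)(13.5)² = 7.490×10^-2 J.

U ≈ 74.9 mJ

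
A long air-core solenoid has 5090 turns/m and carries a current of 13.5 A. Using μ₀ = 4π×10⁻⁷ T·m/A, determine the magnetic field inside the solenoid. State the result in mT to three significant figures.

Inside a long solenoid, B = μ₀nI.
B = (4π×10⁻⁷)(5.090×10^3 m⁻¹)(13.5 A) = 8.63498×10^-2 T.

B ≈ 86.3 mT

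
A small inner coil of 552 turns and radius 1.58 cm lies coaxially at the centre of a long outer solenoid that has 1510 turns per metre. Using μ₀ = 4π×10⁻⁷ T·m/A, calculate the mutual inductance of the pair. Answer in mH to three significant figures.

M ≈ 0.821 mH

The outer solenoid produces a uniform field B₁ = μ₀n₁I₁ across the inner coil,
so the flux linkage is N₂Φ = N₂B₁A₂ = μ₀n₁N₂A₂·I₁, giving M = μ₀n₁N₂A₂.
A₂ = πr² = π(1.580×10^-2 m)² = 7.843×10^-4 m².
M = (4π×10⁻⁷)(1510)(552)(7.843×10^-4) = 8.2147×10^-4 H.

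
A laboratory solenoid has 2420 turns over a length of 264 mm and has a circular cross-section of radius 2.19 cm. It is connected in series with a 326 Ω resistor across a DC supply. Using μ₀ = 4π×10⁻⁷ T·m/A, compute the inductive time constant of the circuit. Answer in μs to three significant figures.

τ ≈ 129 μs

A = πr² = π(2.190×10^-2 m)² = 1.507×10^-3 m².
L = μ₀N²A/ℓ = (4π×10⁻⁷)(2420)²(1.507×10^-3)/(0.264) = 4.200×10^-2 H.
τ = L/R = (4.200×10^-2)/(326) = 1.288×10^-4 s.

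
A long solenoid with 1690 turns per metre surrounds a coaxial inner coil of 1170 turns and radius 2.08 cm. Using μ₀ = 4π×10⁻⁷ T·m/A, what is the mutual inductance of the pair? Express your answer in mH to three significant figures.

The outer solenoid produces a uniform field B₁ = μ₀n₁I₁ across the inner coil,
so the flux linkage is N₂Φ = N₂B₁A₂ = μ₀n₁N₂A₂·I₁, giving M = μ₀n₁N₂A₂.
A₂ = πr² = π(2.080×10^-2 m)² = 1.359×10^-3 m².
M = (4π×10⁻⁷)(1690)(1170)(1.359×10^-3) = 3.377×10^-3 H.

M ≈ 3.38 mH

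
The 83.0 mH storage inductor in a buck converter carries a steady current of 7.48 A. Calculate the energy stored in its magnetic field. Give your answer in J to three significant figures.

Stored magnetic energy: U = ½LI².
U = ½(8.300×10^-2 H)(7.48 A)² = 2.322 J.

U ≈ 2.32 J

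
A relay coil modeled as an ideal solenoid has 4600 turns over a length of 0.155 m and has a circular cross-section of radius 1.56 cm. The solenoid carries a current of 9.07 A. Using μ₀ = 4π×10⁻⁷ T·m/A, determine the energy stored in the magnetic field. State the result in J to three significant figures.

U ≈ 5.39 J

A = πr² = π(1.560×10^-2 m)² = 7.645×10^-4 m².
L = μ₀N²A/ℓ = (4π×10⁻⁷)(4600)²(7.645×10^-4)/(0.155) = 0.1312 H.
U = ½LI² = ½(0.1312)(9.07)² = 5.3948 J.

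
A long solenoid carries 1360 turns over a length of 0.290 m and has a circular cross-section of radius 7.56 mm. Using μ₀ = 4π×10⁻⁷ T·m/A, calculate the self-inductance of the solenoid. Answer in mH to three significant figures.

A = πr² = π(7.560×10^-3 m)² = 1.796×10^-4 m².
For a long solenoid, L = μ₀N²A/ℓ.
L = (4π×10⁻⁷)(1360)²(1.796×10^-4)/(0.29 m) = 1.439×10^-3 H.

L ≈ 1.44 mH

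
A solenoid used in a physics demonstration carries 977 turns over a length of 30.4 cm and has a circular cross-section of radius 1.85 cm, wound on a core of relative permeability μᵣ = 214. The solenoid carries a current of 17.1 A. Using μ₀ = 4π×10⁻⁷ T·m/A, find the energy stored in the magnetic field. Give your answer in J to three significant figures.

U ≈ 133 J

A = πr² = π(1.850×10^-2 m)² = 1.075×10^-3 m².
L = μ₀μᵣN²A/ℓ = (4π×10⁻⁷)(214)(977)²(1.075×10^-3)/(0.304) = 0.9079 H.
U = ½LI² = ½(0.9079)(17.1)² = 132.7 J.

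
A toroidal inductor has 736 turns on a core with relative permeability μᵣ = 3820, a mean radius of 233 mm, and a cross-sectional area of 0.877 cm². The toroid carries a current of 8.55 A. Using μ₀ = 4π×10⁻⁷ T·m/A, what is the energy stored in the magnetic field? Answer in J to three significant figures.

U ≈ 5.69 J

L = μ₀μᵣN²A/(2πR) = (4π×10⁻⁷)(3820)(736)²(8.770×10^-5)/(2π×0.233) = 0.1558 H.
U = ½LI² = ½(0.1558)(8.55)² = 5.694 J.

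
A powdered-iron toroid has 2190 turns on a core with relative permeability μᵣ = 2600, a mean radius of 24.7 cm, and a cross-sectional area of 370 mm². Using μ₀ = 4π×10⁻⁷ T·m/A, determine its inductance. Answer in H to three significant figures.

L ≈ 3.74 H

For a thin toroid, L = μ₀μᵣN²A/(2πR).
L = (4π×10⁻⁷)(2600)(2190)²(3.700×10^-4) / (2π×0.247 m) = 3.736 H.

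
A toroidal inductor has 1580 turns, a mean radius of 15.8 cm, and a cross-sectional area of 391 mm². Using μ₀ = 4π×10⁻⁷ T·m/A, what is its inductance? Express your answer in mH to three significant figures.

L ≈ 1.24 mH

For a thin toroid, L = μ₀N²A/(2πR).
L = (4π×10⁻⁷)(1580)²(3.910×10^-4) / (2π×0.158 m) = 1.236×10^-3 H.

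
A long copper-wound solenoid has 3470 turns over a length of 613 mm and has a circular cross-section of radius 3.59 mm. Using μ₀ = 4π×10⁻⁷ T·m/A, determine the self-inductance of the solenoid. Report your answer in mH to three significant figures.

A = πr² = π(3.590×10^-3 m)² = 4.049×10^-5 m².
For a long solenoid, L = μ₀N²A/ℓ.
L = (4π×10⁻⁷)(3470)²(4.049×10^-5)/(0.613 m) = 9.994×10^-4 H.

L ≈ 0.999 mH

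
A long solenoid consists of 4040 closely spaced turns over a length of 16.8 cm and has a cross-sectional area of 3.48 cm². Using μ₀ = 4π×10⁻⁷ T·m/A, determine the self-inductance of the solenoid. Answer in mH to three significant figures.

A = 3.48 cm² = 3.480×10^-4 m².
For a long solenoid, L = μ₀N²A/ℓ.
L = (4π×10⁻⁷)(4040)²(3.480×10^-4)/(0.168 m) = 4.249×10^-2 H.

L ≈ 42.5 mH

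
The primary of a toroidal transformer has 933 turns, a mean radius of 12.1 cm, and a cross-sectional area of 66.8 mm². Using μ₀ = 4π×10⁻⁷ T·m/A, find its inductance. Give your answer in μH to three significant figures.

For a thin toroid, L = μ₀N²A/(2πR).
L = (4π×10⁻⁷)(933)²(6.680×10^-5) / (2π×0.121 m) = 9.611×10^-5 H.

L ≈ 96.1 μH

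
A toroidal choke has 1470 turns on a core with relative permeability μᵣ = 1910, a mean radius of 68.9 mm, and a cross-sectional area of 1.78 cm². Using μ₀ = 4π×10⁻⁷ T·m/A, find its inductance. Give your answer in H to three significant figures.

For a thin toroid, L = μ₀μᵣN²A/(2πR).
L = (4π×10⁻⁷)(1910)(1470)²(1.780×10^-4) / (2π×6.890×10^-2 m) = 2.133 H.

L ≈ 2.13 H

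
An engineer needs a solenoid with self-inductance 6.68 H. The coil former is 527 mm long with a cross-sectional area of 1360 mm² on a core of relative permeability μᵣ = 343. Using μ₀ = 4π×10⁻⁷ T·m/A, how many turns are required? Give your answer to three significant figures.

A = 1360 mm² = 1.360×10^-3 m².
From L = μ₀μᵣN²A/ℓ, N = √(Lℓ / (μ₀μᵣA)).
N = √[(6.68)(0.527) / ((4π×10⁻⁷)(343)×1.360×10^-3)] = √(6.005×10^6) ≈ 2450.6.

N ≈ 2450 turns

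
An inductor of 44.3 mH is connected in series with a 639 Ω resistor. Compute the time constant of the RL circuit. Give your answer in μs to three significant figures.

τ = L/R = (4.430×10^-2 H)/(639 Ω) = 6.933×10^-5 s.

τ ≈ 69.3 μs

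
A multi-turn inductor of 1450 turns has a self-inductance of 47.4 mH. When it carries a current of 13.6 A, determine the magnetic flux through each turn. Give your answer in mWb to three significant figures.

From L = NΦ_B/I, the flux per turn is Φ_B = LI/N.
Φ_B = (4.740×10^-2 H)(13.6 A)/1450 = 4.446×10^-4 Wb.

Φ_B ≈ 0.445 mWb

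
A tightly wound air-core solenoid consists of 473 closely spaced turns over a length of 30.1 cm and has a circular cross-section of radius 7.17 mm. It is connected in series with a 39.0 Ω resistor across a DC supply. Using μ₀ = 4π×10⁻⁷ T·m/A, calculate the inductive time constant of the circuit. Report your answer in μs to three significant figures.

A = πr² = π(7.170×10^-3 m)² = 1.615×10^-4 m².
L = μ₀N²A/ℓ = (4π×10⁻⁷)(473)²(1.615×10^-4)/(0.301) = 1.509×10^-4 H.
τ = L/R = (1.509×10^-4)/(39.0) = 3.868×10^-6 s.

τ ≈ 3.87 μs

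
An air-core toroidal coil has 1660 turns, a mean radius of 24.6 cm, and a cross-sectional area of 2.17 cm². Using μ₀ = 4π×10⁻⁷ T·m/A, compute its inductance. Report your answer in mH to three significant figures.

For a thin toroid, L = μ₀N²A/(2πR).
L = (4π×10⁻⁷)(1660)²(2.170×10^-4) / (2π×0.246 m) = 4.862×10^-4 H.

L ≈ 0.486 mH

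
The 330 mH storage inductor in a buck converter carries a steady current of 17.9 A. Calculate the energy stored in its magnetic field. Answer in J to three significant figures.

U ≈ 52.9 J

Stored magnetic energy: U = ½LI².
U = ½(0.33 H)(17.9 A)² = 52.87 J.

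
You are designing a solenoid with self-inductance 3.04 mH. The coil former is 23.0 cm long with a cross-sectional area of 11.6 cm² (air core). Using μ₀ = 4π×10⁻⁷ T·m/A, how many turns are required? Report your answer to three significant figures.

N ≈ 693 turns

A = 11.6 cm² = 1.160×10^-3 m².
From L = μ₀N²A/ℓ, N = √(Lℓ / (μ₀A)).
N = √[(3.040×10^-3)(0.23) / ((4π×10⁻⁷)×1.160×10^-3)] = √(4.797×10^5) ≈ 692.6.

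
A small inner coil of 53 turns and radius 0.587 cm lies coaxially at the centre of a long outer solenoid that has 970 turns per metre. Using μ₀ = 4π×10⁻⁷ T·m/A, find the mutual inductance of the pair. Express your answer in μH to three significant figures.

M ≈ 6.99 μH

The outer solenoid produces a uniform field B₁ = μ₀n₁I₁ across the inner coil,
so the flux linkage is N₂Φ = N₂B₁A₂ = μ₀n₁N₂A₂·I₁, giving M = μ₀n₁N₂A₂.
A₂ = πr² = π(5.870×10^-3 m)² = 1.082×10^-4 m².
M = (4π×10⁻⁷)(970)(53)(1.082×10^-4) = 6.993×10^-6 H.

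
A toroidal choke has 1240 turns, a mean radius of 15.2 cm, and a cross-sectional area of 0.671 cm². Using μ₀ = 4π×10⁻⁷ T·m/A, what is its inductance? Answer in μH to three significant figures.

L ≈ 136 μH

For a thin toroid, L = μ₀N²A/(2πR).
L = (4π×10⁻⁷)(1240)²(6.710×10^-5) / (2π×0.152 m) = 1.358×10^-4 H.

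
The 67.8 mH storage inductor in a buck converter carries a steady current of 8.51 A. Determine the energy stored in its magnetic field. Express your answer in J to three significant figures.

U ≈ 2.46 J

Stored magnetic energy: U = ½LI².
U = ½(6.780×10^-2 H)(8.51 A)² = 2.455 J.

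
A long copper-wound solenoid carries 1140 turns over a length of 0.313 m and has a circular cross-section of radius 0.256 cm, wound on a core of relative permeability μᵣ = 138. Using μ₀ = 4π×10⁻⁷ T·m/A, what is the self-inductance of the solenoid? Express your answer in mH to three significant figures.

L ≈ 14.8 mH

A = πr² = π(2.560×10^-3 m)² = 2.059×10^-5 m².
For a long solenoid, L = μ₀μᵣN²A/ℓ.
L = (4π×10⁻⁷)(138)(1140)²(2.059×10^-5)/(0.313 m) = 1.482×10^-2 H.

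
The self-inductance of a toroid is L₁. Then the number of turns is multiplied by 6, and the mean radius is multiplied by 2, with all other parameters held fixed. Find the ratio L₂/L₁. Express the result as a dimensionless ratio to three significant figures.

For a toroid, L ∝ μᵣN²A/R.
L₂/L₁ = (6)^2 × (2)^-1 = 18.0.

L₂/L₁ = 18.0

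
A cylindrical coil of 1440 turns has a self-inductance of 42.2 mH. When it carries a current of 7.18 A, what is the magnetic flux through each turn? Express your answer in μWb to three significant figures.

Φ_B ≈ 210 μWb

From L = NΦ_B/I, the flux per turn is Φ_B = LI/N.
Φ_B = (4.220×10^-2 H)(7.18 A)/1440 = 2.104×10^-4 Wb.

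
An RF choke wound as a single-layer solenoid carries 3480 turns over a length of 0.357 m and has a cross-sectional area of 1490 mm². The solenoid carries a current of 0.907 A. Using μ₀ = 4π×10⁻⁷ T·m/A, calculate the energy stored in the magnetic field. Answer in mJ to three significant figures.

U ≈ 26.1 mJ

A = 1490 mm² = 1.490×10^-3 m².
L = μ₀N²A/ℓ = (4π×10⁻⁷)(3480)²(1.490×10^-3)/(0.357) = 6.352×10^-2 H.
U = ½LI² = ½(6.352×10^-2)(0.907)² = 2.613×10^-2 J.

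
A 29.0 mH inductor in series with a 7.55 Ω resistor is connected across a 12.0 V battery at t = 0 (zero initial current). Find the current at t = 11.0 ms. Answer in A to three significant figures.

τ = L/R = 2.900×10^-2/7.55 = 3.841×10^-3 s; final current I_∞ = ε/R = 12.0/7.55 = 1.589 A.
I(t) = I_∞(1 − e^(−t/τ)) with t/τ = 2.864.
I = (1.589)(1 − e^(−2.864)) = 1.499 A.

I ≈ 1.50 A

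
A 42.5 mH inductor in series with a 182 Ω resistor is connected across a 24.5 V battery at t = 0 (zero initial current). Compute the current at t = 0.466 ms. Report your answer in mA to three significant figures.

I ≈ 116 mA

τ = L/R = 4.250×10^-2/182 = 2.335×10^-4 s; final current I_∞ = ε/R = 24.5/182 = 0.1346 A.
I(t) = I_∞(1 − e^(−t/τ)) with t/τ = 1.996.
I = (0.1346)(1 − e^(−1.996)) = 0.1163 A.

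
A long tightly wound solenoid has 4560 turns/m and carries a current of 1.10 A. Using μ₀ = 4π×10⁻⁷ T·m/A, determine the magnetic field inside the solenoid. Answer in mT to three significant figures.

Inside a long solenoid, B = μ₀nI.
B = (4π×10⁻⁷)(4.560×10^3 m⁻¹)(1.10 A) = 6.303×10^-3 T.

B ≈ 6.30 mT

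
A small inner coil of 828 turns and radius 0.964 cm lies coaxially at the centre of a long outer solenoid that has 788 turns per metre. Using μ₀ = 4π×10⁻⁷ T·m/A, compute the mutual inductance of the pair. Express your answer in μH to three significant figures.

The outer solenoid produces a uniform field B₁ = μ₀n₁I₁ across the inner coil,
so the flux linkage is N₂Φ = N₂B₁A₂ = μ₀n₁N₂A₂·I₁, giving M = μ₀n₁N₂A₂.
A₂ = πr² = π(9.640×10^-3 m)² = 2.919×10^-4 m².
M = (4π×10⁻⁷)(788)(828)(2.919×10^-4) = 2.394×10^-4 H.

M ≈ 239 μH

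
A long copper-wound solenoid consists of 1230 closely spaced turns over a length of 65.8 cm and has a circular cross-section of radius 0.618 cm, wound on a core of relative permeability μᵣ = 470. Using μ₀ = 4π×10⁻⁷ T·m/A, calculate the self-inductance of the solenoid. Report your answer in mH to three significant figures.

L ≈ 163 mH

A = πr² = π(6.180×10^-3 m)² = 1.200×10^-4 m².
For a long solenoid, L = μ₀μᵣN²A/ℓ.
L = (4π×10⁻⁷)(470)(1230)²(1.200×10^-4)/(0.658 m) = 0.1629 H.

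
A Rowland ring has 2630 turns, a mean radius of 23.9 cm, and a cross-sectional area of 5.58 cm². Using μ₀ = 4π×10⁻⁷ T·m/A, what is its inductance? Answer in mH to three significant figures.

L ≈ 3.23 mH

For a thin toroid, L = μ₀N²A/(2πR).
L = (4π×10⁻⁷)(2630)²(5.580×10^-4) / (2π×0.239 m) = 3.230×10^-3 H.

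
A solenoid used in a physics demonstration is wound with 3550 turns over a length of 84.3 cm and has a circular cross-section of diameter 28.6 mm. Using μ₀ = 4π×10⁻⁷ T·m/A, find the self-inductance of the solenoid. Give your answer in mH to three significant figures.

A = π(d/2)² = π(1.430×10^-2 m)² = 6.424×10^-4 m².
For a long solenoid, L = μ₀N²A/ℓ.
L = (4π×10⁻⁷)(3550)²(6.424×10^-4)/(0.843 m) = 1.207×10^-2 H.

L ≈ 12.1 mH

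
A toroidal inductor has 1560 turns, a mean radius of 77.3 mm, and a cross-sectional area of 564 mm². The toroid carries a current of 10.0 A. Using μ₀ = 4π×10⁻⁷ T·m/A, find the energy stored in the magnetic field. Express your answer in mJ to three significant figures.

U ≈ 178 mJ

L = μ₀N²A/(2πR) = (4π×10⁻⁷)(1560)²(5.640×10^-4)/(2π×7.730×10^-2) = 3.551×10^-3 H.
U = ½LI² = ½(3.551×10^-3)(10.0)² = 0.1776 J.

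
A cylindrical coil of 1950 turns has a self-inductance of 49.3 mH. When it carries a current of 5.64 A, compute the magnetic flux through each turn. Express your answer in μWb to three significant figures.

Φ_B ≈ 143 μWb

From L = NΦ_B/I, the flux per turn is Φ_B = LI/N.
Φ_B = (4.930×10^-2 H)(5.64 A)/1950 = 1.426×10^-4 Wb.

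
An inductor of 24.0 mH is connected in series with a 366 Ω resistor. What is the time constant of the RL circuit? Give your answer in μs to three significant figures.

τ = L/R = (2.400×10^-2 H)/(366 Ω) = 6.557×10^-5 s.

τ ≈ 65.6 μs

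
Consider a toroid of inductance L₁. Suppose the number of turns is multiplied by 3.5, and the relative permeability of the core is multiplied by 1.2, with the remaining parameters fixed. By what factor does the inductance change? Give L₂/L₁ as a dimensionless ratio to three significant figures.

For a toroid, L ∝ μᵣN²A/R.
L₂/L₁ = (3.5)^2 × (1.2) = 14.7.

L₂/L₁ = 14.7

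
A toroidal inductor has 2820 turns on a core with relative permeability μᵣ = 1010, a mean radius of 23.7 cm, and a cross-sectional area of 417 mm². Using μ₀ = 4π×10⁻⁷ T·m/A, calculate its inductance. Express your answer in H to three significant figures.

For a thin toroid, L = μ₀μᵣN²A/(2πR).
L = (4π×10⁻⁷)(1010)(2820)²(4.170×10^-4) / (2π×0.237 m) = 2.826 H.

L ≈ 2.83 H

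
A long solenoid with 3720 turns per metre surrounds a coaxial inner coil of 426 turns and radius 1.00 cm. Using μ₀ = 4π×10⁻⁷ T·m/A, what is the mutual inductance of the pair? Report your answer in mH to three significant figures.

M ≈ 0.626 mH

The outer solenoid produces a uniform field B₁ = μ₀n₁I₁ across the inner coil,
so the flux linkage is N₂Φ = N₂B₁A₂ = μ₀n₁N₂A₂·I₁, giving M = μ₀n₁N₂A₂.
A₂ = πr² = π(1.000×10^-2 m)² = 3.142×10^-4 m².
M = (4π×10⁻⁷)(3720)(426)(3.142×10^-4) = 6.256×10^-4 H.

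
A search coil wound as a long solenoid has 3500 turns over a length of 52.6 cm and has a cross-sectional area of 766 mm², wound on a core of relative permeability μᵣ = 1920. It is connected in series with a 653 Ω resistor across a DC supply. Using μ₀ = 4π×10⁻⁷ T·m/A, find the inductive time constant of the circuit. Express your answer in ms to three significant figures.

τ ≈ 65.9 ms

A = 766 mm² = 7.660×10^-4 m².
L = μ₀μᵣN²A/ℓ = (4π×10⁻⁷)(1920)(3500)²(7.660×10^-4)/(0.526) = 43.04 H.
τ = L/R = (43.04)/(653) = 6.591×10^-2 s.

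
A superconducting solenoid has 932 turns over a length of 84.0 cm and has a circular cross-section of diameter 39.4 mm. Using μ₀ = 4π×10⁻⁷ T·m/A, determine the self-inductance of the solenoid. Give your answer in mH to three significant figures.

A = π(d/2)² = π(1.970×10^-2 m)² = 1.219×10^-3 m².
For a long solenoid, L = μ₀N²A/ℓ.
L = (4π×10⁻⁷)(932)²(1.219×10^-3)/(0.84 m) = 1.584×10^-3 H.

L ≈ 1.58 mH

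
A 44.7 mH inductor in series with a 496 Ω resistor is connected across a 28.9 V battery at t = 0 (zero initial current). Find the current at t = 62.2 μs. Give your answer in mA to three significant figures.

I ≈ 29.0 mA

τ = L/R = 4.470×10^-2/496 = 9.012×10^-5 s; final current I_∞ = ε/R = 28.9/496 = 5.827×10^-2 A.
I(t) = I_∞(1 − e^(−t/τ)) with t/τ = 0.690.
I = (5.827×10^-2)(1 − e^(−0.690)) = 2.9047×10^-2 A.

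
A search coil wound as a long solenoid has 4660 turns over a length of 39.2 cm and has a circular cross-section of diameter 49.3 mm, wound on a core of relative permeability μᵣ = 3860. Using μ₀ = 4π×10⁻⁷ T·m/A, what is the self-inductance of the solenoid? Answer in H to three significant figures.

A = π(d/2)² = π(2.465×10^-2 m)² = 1.909×10^-3 m².
For a long solenoid, L = μ₀μᵣN²A/ℓ.
L = (4π×10⁻⁷)(3860)(4660)²(1.909×10^-3)/(0.392 m) = 512.9 H.

L ≈ 513 H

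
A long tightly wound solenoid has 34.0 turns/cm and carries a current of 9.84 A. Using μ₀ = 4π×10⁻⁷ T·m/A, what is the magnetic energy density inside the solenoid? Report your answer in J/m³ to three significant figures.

B = μ₀nI = (4π×10⁻⁷)(3.400×10^3)(9.84) = 4.204×10^-2 T.
u = B²/(2μ₀) = (4.204×10^-2)²/(2×4π×10⁻⁷) = 703.3 J/m³.

u ≈ 703 J/m³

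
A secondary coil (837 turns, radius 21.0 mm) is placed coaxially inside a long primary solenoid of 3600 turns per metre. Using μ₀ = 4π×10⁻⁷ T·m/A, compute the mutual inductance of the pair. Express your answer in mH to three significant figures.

M ≈ 5.25 mH

The outer solenoid produces a uniform field B₁ = μ₀n₁I₁ across the inner coil,
so the flux linkage is N₂Φ = N₂B₁A₂ = μ₀n₁N₂A₂·I₁, giving M = μ₀n₁N₂A₂.
A₂ = πr² = π(2.100×10^-2 m)² = 1.385×10^-3 m².
M = (4π×10⁻⁷)(3600)(837)(1.385×10^-3) = 5.246×10^-3 H.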